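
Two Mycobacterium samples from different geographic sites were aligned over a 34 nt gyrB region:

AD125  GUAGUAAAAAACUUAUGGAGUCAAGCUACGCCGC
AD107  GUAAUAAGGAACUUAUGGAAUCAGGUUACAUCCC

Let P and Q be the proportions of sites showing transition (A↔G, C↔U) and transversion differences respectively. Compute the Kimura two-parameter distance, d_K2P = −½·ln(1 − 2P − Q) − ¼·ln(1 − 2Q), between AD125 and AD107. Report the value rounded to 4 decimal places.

Mismatches occur at site 4 (G↔A, transition), site 8 (A↔G, transition), site 9 (A↔G, transition), site 20 (G↔A, transition), site 24 (A↔G, transition), site 26 (C↔U, transition), site 30 (G↔A, transition), site 31 (C↔U, transition), site 33 (G↔C, transversion).
Of the 9 differences, 8 transitions and 1 transversion over 34 sites: P = 8/34 = 0.235294, Q = 1/34 = 0.029412.
d = −0.5·ln(0.500000) − 0.25·ln(0.941176) = −0.5·(-0.693147) − 0.25·(-0.060625) = 0.3617.

0.3617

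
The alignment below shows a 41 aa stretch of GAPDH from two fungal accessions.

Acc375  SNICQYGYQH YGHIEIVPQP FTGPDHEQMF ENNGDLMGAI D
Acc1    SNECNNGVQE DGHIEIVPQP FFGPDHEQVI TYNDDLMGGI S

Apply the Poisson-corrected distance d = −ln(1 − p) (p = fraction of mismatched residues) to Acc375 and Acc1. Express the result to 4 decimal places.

Mismatches occur at site 3 (I/E), site 5 (Q/N), site 6 (Y/N), site 8 (Y/V), site 10 (H/E), site 11 (Y/D), site 22 (T/F), site 29 (M/V), site 30 (F/I), site 31 (E/T), site 32 (N/Y), site 34 (G/D), site 39 (A/G), site 41 (D/S).
p = 14/41 = 0.341463.
d = −ln(1 − 0.341463) = −ln(0.658537) = 0.4177.

0.4177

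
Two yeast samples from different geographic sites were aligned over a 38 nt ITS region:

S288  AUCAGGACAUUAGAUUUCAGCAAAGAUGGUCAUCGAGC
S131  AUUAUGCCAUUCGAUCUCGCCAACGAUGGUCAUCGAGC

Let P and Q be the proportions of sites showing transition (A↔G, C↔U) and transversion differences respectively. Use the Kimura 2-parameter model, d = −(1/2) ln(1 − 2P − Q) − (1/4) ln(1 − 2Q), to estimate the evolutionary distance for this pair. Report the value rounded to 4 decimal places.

0.2472

The sequences differ at positions 3 (C/U, transition), 5 (G/U, transversion), 7 (A/C, transversion), 12 (A/C, transversion), 16 (U/C, transition), 19 (A/G, transition), 20 (G/C, transversion), 24 (A/C, transversion).
Of the 8 differences, 3 transitions and 5 transversions over 38 sites: P = 3/38 = 0.078947, Q = 5/38 = 0.131579.
d = −0.5·ln(0.710527) − 0.25·ln(0.736842) = −0.5·(-0.341748) − 0.25·(-0.305382) = 0.2472.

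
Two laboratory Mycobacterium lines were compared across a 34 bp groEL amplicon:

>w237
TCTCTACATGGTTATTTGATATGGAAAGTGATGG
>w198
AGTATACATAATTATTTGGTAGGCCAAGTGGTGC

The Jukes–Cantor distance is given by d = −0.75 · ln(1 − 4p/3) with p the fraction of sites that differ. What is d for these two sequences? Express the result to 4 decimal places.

The sequences differ at positions 1 (T/A), 2 (C/G), 4 (C/A), 10 (G/A), 11 (G/A), 19 (A/G), 22 (T/G), 24 (G/C), 25 (A/C), 31 (A/G), 34 (G/C).
p = 11/34 = 0.323529.
d = −0.75 · ln(1 − (4/3)·0.323529) = −0.75 · ln(0.568628) = −0.75 · (-0.564529) = 0.4234.

0.4234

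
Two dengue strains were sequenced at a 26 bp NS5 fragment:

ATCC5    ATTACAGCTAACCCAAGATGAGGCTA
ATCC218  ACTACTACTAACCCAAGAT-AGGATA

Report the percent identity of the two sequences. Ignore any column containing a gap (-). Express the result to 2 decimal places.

84.00%

Excluding the 1 gap column leaves 25 comparable sites.
Differing sites — 2:T/C; 6:A/T; 7:G/A; 24:C/A.
21 of the 25 comparable sites match, so the percent identity is 21/25 × 100 = 84.00%.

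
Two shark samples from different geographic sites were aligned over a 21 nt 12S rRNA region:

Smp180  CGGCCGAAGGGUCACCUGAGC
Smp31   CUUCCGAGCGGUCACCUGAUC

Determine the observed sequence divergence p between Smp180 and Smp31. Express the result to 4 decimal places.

0.2381

Differing sites — 2:G/U; 3:G/U; 8:A/G; 9:G/C; 20:G/U.
There are 5 differences over 21 sites, so p = 5/21 = 0.2381.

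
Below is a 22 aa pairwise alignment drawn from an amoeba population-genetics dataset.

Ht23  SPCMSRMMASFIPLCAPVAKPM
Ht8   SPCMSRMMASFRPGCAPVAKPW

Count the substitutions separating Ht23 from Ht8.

3

Mismatches occur at site 12 (I→R), site 14 (L→G), site 22 (M→W).
That gives 3 mismatches out of 22 aligned sites, so the Hamming distance is 3.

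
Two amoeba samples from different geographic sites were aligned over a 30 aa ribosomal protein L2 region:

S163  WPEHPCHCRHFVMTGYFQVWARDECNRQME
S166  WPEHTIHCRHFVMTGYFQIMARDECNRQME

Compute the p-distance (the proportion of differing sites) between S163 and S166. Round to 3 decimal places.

0.133

Differing sites — 5:P/T; 6:C/I; 19:V/I; 20:W/M.
There are 4 differences over 30 sites, so p = 4/30 = 0.133.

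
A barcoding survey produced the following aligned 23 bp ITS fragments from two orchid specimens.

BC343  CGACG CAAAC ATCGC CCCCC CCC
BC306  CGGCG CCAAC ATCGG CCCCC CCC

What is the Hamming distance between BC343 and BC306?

The sequences differ at positions 3 (A/G), 7 (A/C), 15 (C/G).
That gives 3 mismatches out of 23 aligned sites, so the Hamming distance is 3.

3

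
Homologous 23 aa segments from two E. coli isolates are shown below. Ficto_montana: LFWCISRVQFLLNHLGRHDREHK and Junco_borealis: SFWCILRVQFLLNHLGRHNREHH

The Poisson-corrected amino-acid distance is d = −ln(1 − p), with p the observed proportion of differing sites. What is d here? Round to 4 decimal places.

Mismatches occur at site 1 (L↔S), site 6 (S↔L), site 19 (D↔N), site 23 (K↔H).
p = 4/23 = 0.173913.
d = −ln(1 − 0.173913) = −ln(0.826087) = 0.1911.

0.1911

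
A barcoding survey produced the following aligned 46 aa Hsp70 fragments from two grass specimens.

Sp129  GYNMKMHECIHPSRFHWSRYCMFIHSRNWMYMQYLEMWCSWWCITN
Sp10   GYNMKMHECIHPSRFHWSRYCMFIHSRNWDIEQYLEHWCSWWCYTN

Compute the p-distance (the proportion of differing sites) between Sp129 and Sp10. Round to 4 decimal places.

The sequences differ at positions 30 (M/D), 31 (Y/I), 32 (M/E), 37 (M/H), 44 (I/Y).
There are 5 differences over 46 sites, so p = 5/46 = 0.1087.

0.1087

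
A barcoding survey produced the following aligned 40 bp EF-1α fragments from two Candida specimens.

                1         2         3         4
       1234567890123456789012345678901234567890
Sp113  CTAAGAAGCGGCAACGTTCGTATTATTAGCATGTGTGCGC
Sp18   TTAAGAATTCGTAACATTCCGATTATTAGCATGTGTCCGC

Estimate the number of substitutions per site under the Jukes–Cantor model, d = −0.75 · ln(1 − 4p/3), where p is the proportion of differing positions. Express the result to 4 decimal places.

0.2675

The sequences differ at positions 1 (C/T), 8 (G/T), 9 (C/T), 10 (G/C), 12 (C/T), 16 (G/A), 20 (G/C), 21 (T/G), 37 (G/C).
p = 9/40 = 0.225000.
d = −0.75 · ln(1 − (4/3)·0.225000) = −0.75 · ln(0.700000) = −0.75 · (-0.356675) = 0.2675.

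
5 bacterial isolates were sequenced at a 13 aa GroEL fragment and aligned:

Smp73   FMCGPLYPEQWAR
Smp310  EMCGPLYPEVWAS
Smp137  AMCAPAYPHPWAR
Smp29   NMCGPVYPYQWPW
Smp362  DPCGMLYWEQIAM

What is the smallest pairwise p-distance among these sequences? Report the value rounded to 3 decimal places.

Pairwise Hamming distances:
  Smp73 vs Smp310: 3
  Smp73 vs Smp137: 5
  Smp73 vs Smp29: 5
  Smp73 vs Smp362: 6
  Smp310 vs Smp137: 6
  Smp310 vs Smp29: 6
  Smp310 vs Smp362: 7
  Smp137 vs Smp29: 7
  Smp137 vs Smp362: 10
  Smp29 vs Smp362: 9
The smallest is 3 mismatches, between Smp73 and Smp310; p = 3/13 = 0.231.

0.231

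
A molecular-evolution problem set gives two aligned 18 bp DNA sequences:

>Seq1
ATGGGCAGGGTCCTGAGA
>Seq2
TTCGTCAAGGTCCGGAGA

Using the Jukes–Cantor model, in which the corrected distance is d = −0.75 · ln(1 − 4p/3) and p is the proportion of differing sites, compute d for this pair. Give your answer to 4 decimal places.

0.3470

Mismatches occur at site 1 (A→T), site 3 (G→C), site 5 (G→T), site 8 (G→A), site 14 (T→G).
p = 5/18 = 0.277778.
d = −0.75 · ln(1 − (4/3)·0.277778) = −0.75 · ln(0.629629) = −0.75 · (-0.462625) = 0.3470.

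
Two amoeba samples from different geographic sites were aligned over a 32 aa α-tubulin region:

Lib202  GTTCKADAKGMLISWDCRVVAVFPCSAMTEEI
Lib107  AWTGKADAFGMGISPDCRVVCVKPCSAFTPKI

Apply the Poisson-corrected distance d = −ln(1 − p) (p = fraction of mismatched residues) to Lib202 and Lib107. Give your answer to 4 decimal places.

0.4212

Differing sites — 1:G/A; 2:T/W; 4:C/G; 9:K/F; 12:L/G; 15:W/P; 21:A/C; 23:F/K; 28:M/F; 30:E/P; 31:E/K.
p = 11/32 = 0.343750.
d = −ln(1 − 0.343750) = −ln(0.656250) = 0.4212.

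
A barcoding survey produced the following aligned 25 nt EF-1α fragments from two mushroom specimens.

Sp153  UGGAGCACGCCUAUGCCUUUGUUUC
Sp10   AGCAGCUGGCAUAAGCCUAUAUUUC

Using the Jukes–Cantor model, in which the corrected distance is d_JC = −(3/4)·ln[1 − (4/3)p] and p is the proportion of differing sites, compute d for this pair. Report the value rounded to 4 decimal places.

Differing sites — 1:U/A; 3:G/C; 7:A/U; 8:C/G; 11:C/A; 14:U/A; 19:U/A; 21:G/A.
p = 8/25 = 0.320000.
d = −0.75 · ln(1 − (4/3)·0.320000) = −0.75 · ln(0.573333) = −0.75 · (-0.556289) = 0.4172.

0.4172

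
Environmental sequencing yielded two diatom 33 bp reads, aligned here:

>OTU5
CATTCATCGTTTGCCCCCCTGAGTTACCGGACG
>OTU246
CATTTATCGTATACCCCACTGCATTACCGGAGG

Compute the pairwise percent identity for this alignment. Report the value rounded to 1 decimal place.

78.8%

Differing sites — 5:C/T; 11:T/A; 13:G/A; 18:C/A; 22:A/C; 23:G/A; 32:C/G.
26 of the 33 sites match, so the percent identity is 26/33 × 100 = 78.8%.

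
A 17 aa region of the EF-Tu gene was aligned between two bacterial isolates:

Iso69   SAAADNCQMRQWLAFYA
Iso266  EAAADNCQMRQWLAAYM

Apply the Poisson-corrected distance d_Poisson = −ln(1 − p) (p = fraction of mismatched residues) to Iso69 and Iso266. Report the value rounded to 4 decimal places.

The sequences differ at positions 1 (S/E), 15 (F/A), 17 (A/M).
p = 3/17 = 0.176471.
d = −ln(1 − 0.176471) = −ln(0.823529) = 0.1942.

0.1942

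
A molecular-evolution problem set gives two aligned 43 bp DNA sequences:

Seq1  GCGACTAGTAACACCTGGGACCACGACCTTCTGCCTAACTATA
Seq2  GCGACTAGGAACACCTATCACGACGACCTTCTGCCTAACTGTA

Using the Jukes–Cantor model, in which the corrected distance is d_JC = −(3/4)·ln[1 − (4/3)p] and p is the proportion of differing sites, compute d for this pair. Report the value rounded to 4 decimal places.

Differing sites — 9:T/G; 17:G/A; 18:G/T; 19:G/C; 22:C/G; 41:A/G.
p = 6/43 = 0.139535.
d = −0.75 · ln(1 − (4/3)·0.139535) = −0.75 · ln(0.813953) = −0.75 · (-0.205853) = 0.1544.

0.1544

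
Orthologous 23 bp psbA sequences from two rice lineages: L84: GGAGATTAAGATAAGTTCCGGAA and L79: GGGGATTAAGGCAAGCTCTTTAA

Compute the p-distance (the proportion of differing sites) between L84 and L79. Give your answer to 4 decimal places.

0.3043

The sequences differ at positions 3 (A/G), 11 (A/G), 12 (T/C), 16 (T/C), 19 (C/T), 20 (G/T), 21 (G/T).
There are 7 differences over 23 sites, so p = 7/23 = 0.3043.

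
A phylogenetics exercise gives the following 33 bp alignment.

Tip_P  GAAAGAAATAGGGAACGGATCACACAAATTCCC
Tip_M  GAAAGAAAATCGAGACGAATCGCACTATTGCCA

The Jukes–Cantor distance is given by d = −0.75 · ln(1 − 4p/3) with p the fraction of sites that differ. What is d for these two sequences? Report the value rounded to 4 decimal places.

0.4408

Differing sites — 9:T/A; 10:A/T; 11:G/C; 13:G/A; 14:A/G; 18:G/A; 22:A/G; 26:A/T; 28:A/T; 30:T/G; 33:C/A.
p = 11/33 = 0.333333.
d = −0.75 · ln(1 − (4/3)·0.333333) = −0.75 · ln(0.555556) = −0.75 · (-0.587786) = 0.4408.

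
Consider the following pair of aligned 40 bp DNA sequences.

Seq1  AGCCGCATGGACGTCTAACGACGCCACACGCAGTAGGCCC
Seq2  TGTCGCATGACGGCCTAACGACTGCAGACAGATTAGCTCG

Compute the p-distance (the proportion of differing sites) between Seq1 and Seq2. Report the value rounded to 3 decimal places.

0.375

Mismatches occur at site 1 (A↔T), site 3 (C↔T), site 10 (G↔A), site 11 (A↔C), site 12 (C↔G), site 14 (T↔C), site 23 (G↔T), site 24 (C↔G), site 27 (C↔G), site 30 (G↔A), site 31 (C↔G), site 33 (G↔T), site 37 (G↔C), site 38 (C↔T), site 40 (C↔G).
There are 15 differences over 40 sites, so p = 15/40 = 0.375.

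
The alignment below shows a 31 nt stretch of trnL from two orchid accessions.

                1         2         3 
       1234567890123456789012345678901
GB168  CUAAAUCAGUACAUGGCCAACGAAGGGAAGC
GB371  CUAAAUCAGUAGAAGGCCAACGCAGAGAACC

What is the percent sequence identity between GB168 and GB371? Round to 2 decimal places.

83.87%

Mismatches occur at site 12 (C→G), site 14 (U→A), site 23 (A→C), site 26 (G→A), site 30 (G→C).
26 of the 31 sites match, so the percent identity is 26/31 × 100 = 83.87%.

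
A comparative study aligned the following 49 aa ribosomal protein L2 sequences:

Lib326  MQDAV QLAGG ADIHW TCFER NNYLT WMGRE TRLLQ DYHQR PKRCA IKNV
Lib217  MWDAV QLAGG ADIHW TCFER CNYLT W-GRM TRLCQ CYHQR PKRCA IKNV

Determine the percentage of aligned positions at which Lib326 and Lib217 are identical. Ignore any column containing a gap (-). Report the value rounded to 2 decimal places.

Excluding the 1 gap column leaves 48 comparable sites.
Mismatches occur at site 2 (Q↔W), site 21 (N↔C), site 30 (E↔M), site 34 (L↔C), site 36 (D↔C).
43 of the 48 comparable sites match, so the percent identity is 43/48 × 100 = 89.58%.

89.58%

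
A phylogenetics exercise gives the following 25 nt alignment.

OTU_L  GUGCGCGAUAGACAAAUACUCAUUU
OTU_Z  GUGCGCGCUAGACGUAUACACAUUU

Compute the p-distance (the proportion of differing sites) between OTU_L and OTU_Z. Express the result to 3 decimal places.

The sequences differ at positions 8 (A/C), 14 (A/G), 15 (A/U), 20 (U/A).
There are 4 differences over 25 sites, so p = 4/25 = 0.160.

0.160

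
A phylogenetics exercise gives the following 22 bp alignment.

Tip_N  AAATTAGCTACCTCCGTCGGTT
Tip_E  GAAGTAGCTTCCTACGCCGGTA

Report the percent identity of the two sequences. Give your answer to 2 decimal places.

72.73%

Mismatches occur at site 1 (A↔G), site 4 (T↔G), site 10 (A↔T), site 14 (C↔A), site 17 (T↔C), site 22 (T↔A).
16 of the 22 sites match, so the percent identity is 16/22 × 100 = 72.73%.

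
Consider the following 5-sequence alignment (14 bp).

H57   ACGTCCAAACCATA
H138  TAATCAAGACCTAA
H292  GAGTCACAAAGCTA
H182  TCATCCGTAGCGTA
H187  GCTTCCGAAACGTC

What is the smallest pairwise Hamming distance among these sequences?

5

Pairwise Hamming distances:
  H57 vs H138: 7
  H57 vs H292: 7
  H57 vs H182: 6
  H57 vs H187: 6
  H138 vs H292: 8
  H138 vs H182: 7
  H138 vs H187: 10
  H292 vs H182: 9
  H292 vs H187: 7
  H182 vs H187: 5
The smallest is 5, between H182 and H187.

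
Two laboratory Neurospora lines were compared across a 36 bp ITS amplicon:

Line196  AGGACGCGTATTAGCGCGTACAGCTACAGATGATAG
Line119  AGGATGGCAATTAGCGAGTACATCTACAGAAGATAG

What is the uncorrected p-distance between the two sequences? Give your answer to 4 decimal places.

Mismatches occur at site 5 (C→T), site 7 (C→G), site 8 (G→C), site 9 (T→A), site 17 (C→A), site 23 (G→T), site 31 (T→A).
There are 7 differences over 36 sites, so p = 7/36 = 0.1944.

0.1944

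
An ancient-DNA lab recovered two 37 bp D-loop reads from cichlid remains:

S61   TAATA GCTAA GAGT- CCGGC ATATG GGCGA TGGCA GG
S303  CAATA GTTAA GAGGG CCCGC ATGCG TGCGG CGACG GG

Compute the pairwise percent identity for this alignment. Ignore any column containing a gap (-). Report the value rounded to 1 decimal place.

69.4%

Excluding the 1 gap column leaves 36 comparable sites.
The sequences differ at positions 1 (T/C), 7 (C/T), 14 (T/G), 18 (G/C), 23 (A/G), 24 (T/C), 26 (G/T), 30 (A/G), 31 (T/C), 33 (G/A), 35 (A/G).
25 of the 36 comparable sites match, so the percent identity is 25/36 × 100 = 69.4%.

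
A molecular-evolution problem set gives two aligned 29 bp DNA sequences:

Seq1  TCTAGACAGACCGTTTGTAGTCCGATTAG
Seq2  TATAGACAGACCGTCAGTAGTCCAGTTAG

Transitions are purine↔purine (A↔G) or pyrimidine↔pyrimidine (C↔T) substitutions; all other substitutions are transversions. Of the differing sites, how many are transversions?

2

Mismatches occur at site 2 (C↔A, transversion), site 15 (T↔C, transition), site 16 (T↔A, transversion), site 24 (G↔A, transition), site 25 (A↔G, transition).
Of the 5 differences, 3 transitions and 2 transversions, so the answer is 2.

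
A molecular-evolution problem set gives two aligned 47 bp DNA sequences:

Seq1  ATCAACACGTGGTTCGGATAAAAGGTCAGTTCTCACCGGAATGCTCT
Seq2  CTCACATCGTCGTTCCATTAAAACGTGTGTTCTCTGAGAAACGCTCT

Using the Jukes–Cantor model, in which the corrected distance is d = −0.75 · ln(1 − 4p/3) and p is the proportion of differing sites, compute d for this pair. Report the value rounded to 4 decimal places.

The sequences differ at positions 1 (A/C), 5 (A/C), 6 (C/A), 7 (A/T), 11 (G/C), 16 (G/C), 17 (G/A), 18 (A/T), 24 (G/C), 27 (C/G), 28 (A/T), 35 (A/T), 36 (C/G), 37 (C/A), 39 (G/A), 42 (T/C).
p = 16/47 = 0.340426.
d = −0.75 · ln(1 − (4/3)·0.340426) = −0.75 · ln(0.546099) = −0.75 · (-0.604955) = 0.4537.

0.4537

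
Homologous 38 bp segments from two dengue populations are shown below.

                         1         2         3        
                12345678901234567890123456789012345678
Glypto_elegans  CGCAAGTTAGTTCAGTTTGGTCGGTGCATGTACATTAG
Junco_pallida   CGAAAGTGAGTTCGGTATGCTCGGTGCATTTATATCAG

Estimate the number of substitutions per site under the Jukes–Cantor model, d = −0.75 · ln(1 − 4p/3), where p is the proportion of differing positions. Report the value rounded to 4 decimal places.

0.2471

The sequences differ at positions 3 (C/A), 8 (T/G), 14 (A/G), 17 (T/A), 20 (G/C), 30 (G/T), 33 (C/T), 36 (T/C).
p = 8/38 = 0.210526.
d = −0.75 · ln(1 − (4/3)·0.210526) = −0.75 · ln(0.719299) = −0.75 · (-0.329478) = 0.2471.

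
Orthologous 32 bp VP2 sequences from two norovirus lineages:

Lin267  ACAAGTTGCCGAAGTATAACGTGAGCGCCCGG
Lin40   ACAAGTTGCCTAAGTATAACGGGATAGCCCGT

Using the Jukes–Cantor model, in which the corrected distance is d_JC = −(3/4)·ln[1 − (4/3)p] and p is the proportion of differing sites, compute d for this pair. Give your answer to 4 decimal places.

0.1752

Mismatches occur at site 11 (G/T), site 22 (T/G), site 25 (G/T), site 26 (C/A), site 32 (G/T).
p = 5/32 = 0.156250.
d = −0.75 · ln(1 − (4/3)·0.156250) = −0.75 · ln(0.791667) = −0.75 · (-0.233614) = 0.1752.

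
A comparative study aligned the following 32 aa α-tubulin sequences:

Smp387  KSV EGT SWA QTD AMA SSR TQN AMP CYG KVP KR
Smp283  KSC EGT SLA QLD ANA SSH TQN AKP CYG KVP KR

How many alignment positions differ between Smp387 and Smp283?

6

The sequences differ at positions 3 (V/C), 8 (W/L), 11 (T/L), 14 (M/N), 18 (R/H), 23 (M/K).
That gives 6 mismatches out of 32 aligned sites, so the Hamming distance is 6.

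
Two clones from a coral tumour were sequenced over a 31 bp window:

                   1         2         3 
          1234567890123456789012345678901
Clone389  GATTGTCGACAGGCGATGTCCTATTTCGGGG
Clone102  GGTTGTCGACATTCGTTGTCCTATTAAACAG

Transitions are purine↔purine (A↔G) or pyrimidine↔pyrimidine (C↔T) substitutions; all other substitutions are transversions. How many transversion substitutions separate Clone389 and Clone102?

The sequences differ at positions 2 (A/G, transition), 12 (G/T, transversion), 13 (G/T, transversion), 16 (A/T, transversion), 26 (T/A, transversion), 27 (C/A, transversion), 28 (G/A, transition), 29 (G/C, transversion), 30 (G/A, transition).
Of the 9 differences, 3 transitions and 6 transversions, so the answer is 6.

6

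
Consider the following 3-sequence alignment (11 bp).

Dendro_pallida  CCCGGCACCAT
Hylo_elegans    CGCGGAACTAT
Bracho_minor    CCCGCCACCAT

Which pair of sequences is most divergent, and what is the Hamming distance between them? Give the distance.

4

Pairwise Hamming distances:
  Dendro_pallida vs Hylo_elegans: 3
  Dendro_pallida vs Bracho_minor: 1
  Hylo_elegans vs Bracho_minor: 4
The largest is 4, between Hylo_elegans and Bracho_minor.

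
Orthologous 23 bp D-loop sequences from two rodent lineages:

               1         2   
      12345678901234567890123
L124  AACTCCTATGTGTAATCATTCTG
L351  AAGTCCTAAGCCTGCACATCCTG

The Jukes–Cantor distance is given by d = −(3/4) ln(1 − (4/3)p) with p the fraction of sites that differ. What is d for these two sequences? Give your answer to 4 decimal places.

Differing sites — 3:C/G; 9:T/A; 11:T/C; 12:G/C; 14:A/G; 15:A/C; 16:T/A; 20:T/C.
p = 8/23 = 0.347826.
d = −0.75 · ln(1 − (4/3)·0.347826) = −0.75 · ln(0.536232) = −0.75 · (-0.623188) = 0.4674.

0.4674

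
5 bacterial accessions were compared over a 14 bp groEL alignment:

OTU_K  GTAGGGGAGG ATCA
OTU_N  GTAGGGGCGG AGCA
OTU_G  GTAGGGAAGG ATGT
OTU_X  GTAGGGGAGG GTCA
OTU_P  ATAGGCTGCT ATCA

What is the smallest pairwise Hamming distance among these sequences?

Pairwise Hamming distances:
  OTU_K vs OTU_N: 2
  OTU_K vs OTU_G: 3
  OTU_K vs OTU_X: 1
  OTU_K vs OTU_P: 6
  OTU_N vs OTU_G: 5
  OTU_N vs OTU_X: 3
  OTU_N vs OTU_P: 7
  OTU_G vs OTU_X: 4
  OTU_G vs OTU_P: 8
  OTU_X vs OTU_P: 7
The smallest is 1, between OTU_K and OTU_X.

1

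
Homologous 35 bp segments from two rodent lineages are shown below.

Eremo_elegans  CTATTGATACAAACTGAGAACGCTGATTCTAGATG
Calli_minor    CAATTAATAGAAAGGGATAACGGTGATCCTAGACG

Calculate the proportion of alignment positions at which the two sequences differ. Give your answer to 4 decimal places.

Differing sites — 2:T/A; 6:G/A; 10:C/G; 14:C/G; 15:T/G; 18:G/T; 23:C/G; 28:T/C; 34:T/C.
There are 9 differences over 35 sites, so p = 9/35 = 0.2571.

0.2571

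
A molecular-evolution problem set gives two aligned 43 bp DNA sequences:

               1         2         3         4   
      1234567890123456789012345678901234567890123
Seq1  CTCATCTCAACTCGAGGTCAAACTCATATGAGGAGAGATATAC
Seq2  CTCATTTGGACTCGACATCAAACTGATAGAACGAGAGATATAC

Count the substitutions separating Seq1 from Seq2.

The sequences differ at positions 6 (C/T), 8 (C/G), 9 (A/G), 16 (G/C), 17 (G/A), 25 (C/G), 29 (T/G), 30 (G/A), 32 (G/C).
That gives 9 mismatches out of 43 aligned sites, so the Hamming distance is 9.

9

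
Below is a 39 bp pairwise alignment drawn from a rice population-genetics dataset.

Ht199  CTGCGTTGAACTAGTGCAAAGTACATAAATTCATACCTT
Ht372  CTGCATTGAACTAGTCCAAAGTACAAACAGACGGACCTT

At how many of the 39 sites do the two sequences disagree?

Mismatches occur at site 5 (G↔A), site 16 (G↔C), site 26 (T↔A), site 28 (A↔C), site 30 (T↔G), site 31 (T↔A), site 33 (A↔G), site 34 (T↔G).
That gives 8 mismatches out of 39 aligned sites, so the Hamming distance is 8.

8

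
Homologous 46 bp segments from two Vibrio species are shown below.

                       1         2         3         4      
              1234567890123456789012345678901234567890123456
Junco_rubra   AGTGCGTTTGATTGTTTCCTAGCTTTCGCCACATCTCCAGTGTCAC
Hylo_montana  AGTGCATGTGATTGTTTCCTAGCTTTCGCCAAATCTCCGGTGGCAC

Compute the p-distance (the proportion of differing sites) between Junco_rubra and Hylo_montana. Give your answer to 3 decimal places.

0.109

The sequences differ at positions 6 (G/A), 8 (T/G), 32 (C/A), 39 (A/G), 43 (T/G).
There are 5 differences over 46 sites, so p = 5/46 = 0.109.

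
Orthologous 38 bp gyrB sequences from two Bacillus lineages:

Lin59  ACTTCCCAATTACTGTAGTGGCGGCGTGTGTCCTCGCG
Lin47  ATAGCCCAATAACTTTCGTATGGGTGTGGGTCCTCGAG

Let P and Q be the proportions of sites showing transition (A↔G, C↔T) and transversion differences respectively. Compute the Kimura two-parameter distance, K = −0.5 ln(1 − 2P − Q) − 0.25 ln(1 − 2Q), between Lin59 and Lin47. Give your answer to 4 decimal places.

0.4115

The sequences differ at positions 2 (C/T, transition), 3 (T/A, transversion), 4 (T/G, transversion), 11 (T/A, transversion), 15 (G/T, transversion), 17 (A/C, transversion), 20 (G/A, transition), 21 (G/T, transversion), 22 (C/G, transversion), 25 (C/T, transition), 29 (T/G, transversion), 37 (C/A, transversion).
Of the 12 differences, 3 transitions and 9 transversions over 38 sites: P = 3/38 = 0.078947, Q = 9/38 = 0.236842.
d = −0.5·ln(0.605264) − 0.25·ln(0.526316) = −0.5·(-0.502091) − 0.25·(-0.641853) = 0.4115.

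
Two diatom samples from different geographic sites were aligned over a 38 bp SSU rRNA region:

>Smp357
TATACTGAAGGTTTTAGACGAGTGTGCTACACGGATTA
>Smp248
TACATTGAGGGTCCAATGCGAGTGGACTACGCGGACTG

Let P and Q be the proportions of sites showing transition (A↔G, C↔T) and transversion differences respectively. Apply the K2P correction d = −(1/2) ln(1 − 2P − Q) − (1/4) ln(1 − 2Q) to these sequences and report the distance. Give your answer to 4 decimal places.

The sequences differ at positions 3 (T/C, transition), 5 (C/T, transition), 9 (A/G, transition), 13 (T/C, transition), 14 (T/C, transition), 15 (T/A, transversion), 17 (G/T, transversion), 18 (A/G, transition), 25 (T/G, transversion), 26 (G/A, transition), 31 (A/G, transition), 36 (T/C, transition), 38 (A/G, transition).
Of the 13 differences, 10 transitions and 3 transversions over 38 sites: P = 10/38 = 0.263158, Q = 3/38 = 0.078947.
d = −0.5·ln(0.394737) − 0.25·ln(0.842106) = −0.5·(-0.929536) − 0.25·(-0.171849) = 0.5077.

0.5077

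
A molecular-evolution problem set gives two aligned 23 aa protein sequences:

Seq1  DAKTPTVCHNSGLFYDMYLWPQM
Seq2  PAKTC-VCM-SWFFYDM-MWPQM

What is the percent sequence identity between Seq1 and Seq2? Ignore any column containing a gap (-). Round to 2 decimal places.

Excluding the 3 gap columns leaves 20 comparable sites.
Mismatches occur at site 1 (D→P), site 5 (P→C), site 9 (H→M), site 12 (G→W), site 13 (L→F), site 19 (L→M).
14 of the 20 comparable sites match, so the percent identity is 14/20 × 100 = 70.00%.

70.00%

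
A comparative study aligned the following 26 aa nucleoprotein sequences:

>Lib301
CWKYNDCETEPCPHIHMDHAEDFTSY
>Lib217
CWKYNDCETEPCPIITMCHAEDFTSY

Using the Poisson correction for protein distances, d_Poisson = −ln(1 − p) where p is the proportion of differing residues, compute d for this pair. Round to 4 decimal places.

0.1226

Differing sites — 14:H/I; 16:H/T; 18:D/C.
p = 3/26 = 0.115385.
d = −ln(1 − 0.115385) = −ln(0.884615) = 0.1226.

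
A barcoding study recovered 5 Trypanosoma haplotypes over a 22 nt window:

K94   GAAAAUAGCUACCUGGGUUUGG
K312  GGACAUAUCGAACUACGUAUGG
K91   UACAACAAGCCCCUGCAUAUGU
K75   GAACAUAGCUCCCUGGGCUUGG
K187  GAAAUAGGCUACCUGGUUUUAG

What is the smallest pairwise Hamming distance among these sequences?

3

Pairwise Hamming distances:
  K94 vs K312: 8
  K94 vs K91: 11
  K94 vs K75: 3
  K94 vs K187: 5
  K312 vs K91: 13
  K312 vs K75: 9
  K312 vs K187: 13
  K91 vs K75: 12
  K91 vs K187: 14
  K75 vs K187: 8
The smallest is 3, between K94 and K75.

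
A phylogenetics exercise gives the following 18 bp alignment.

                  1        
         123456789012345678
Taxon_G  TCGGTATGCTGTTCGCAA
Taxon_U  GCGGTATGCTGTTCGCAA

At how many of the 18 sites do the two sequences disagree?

Differing sites — 1:T/G.
That gives 1 mismatch out of 18 aligned sites, so the Hamming distance is 1.

1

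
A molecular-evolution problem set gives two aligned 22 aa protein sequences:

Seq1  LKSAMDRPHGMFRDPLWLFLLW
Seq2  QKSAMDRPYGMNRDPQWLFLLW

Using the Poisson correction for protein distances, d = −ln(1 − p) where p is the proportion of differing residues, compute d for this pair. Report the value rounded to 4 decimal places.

Mismatches occur at site 1 (L↔Q), site 9 (H↔Y), site 12 (F↔N), site 16 (L↔Q).
p = 4/22 = 0.181818.
d = −ln(1 − 0.181818) = −ln(0.818182) = 0.2007.

0.2007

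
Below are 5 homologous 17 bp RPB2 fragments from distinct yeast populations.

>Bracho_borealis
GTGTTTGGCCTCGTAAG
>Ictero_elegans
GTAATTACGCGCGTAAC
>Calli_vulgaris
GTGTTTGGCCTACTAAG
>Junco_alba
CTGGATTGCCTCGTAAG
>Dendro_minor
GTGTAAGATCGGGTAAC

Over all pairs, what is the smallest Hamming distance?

2

Pairwise Hamming distances:
  Bracho_borealis vs Ictero_elegans: 7
  Bracho_borealis vs Calli_vulgaris: 2
  Bracho_borealis vs Junco_alba: 4
  Bracho_borealis vs Dendro_minor: 7
  Ictero_elegans vs Calli_vulgaris: 9
  Ictero_elegans vs Junco_alba: 9
  Ictero_elegans vs Dendro_minor: 8
  Calli_vulgaris vs Junco_alba: 6
  Calli_vulgaris vs Dendro_minor: 8
  Junco_alba vs Dendro_minor: 9
The smallest is 2, between Bracho_borealis and Calli_vulgaris.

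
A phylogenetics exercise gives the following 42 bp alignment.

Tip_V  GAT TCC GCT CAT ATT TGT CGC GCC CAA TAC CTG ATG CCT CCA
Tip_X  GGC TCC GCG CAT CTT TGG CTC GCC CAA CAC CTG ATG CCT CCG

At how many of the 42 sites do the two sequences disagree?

8

The sequences differ at positions 2 (A/G), 3 (T/C), 9 (T/G), 13 (A/C), 18 (T/G), 20 (G/T), 28 (T/C), 42 (A/G).
That gives 8 mismatches out of 42 aligned sites, so the Hamming distance is 8.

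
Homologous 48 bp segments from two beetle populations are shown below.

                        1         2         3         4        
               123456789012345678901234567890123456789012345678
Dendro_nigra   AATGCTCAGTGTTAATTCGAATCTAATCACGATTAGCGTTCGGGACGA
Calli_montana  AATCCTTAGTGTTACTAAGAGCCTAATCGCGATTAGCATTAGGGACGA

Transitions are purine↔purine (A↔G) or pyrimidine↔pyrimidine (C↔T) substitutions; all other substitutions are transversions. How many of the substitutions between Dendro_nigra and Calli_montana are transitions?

The sequences differ at positions 4 (G/C, transversion), 7 (C/T, transition), 15 (A/C, transversion), 17 (T/A, transversion), 18 (C/A, transversion), 21 (A/G, transition), 22 (T/C, transition), 29 (A/G, transition), 38 (G/A, transition), 41 (C/A, transversion).
Of the 10 differences, 5 transitions and 5 transversions, so the answer is 5.

5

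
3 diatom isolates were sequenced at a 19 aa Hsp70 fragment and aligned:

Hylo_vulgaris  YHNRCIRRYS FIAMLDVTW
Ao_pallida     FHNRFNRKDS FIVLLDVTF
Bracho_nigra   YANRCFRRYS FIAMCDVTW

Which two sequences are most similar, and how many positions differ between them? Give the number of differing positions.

3

Pairwise Hamming distances:
  Hylo_vulgaris vs Ao_pallida: 8
  Hylo_vulgaris vs Bracho_nigra: 3
  Ao_pallida vs Bracho_nigra: 10
The smallest is 3, between Hylo_vulgaris and Bracho_nigra.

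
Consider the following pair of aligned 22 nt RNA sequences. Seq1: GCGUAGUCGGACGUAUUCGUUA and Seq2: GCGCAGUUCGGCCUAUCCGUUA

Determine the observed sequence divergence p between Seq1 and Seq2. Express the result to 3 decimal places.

Mismatches occur at site 4 (U/C), site 8 (C/U), site 9 (G/C), site 11 (A/G), site 13 (G/C), site 17 (U/C).
There are 6 differences over 22 sites, so p = 6/22 = 0.273.

0.273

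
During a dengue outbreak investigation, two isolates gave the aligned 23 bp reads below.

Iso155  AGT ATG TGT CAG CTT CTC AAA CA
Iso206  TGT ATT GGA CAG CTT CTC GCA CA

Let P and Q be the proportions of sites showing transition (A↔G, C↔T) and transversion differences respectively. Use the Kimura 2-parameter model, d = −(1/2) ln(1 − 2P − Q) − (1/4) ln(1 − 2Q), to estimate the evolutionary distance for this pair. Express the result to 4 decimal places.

0.3241

Mismatches occur at site 1 (A/T, transversion), site 6 (G/T, transversion), site 7 (T/G, transversion), site 9 (T/A, transversion), site 19 (A/G, transition), site 20 (A/C, transversion).
Of the 6 differences, 1 transition and 5 transversions over 23 sites: P = 1/23 = 0.043478, Q = 5/23 = 0.217391.
d = −0.5·ln(0.695653) − 0.25·ln(0.565218) = −0.5·(-0.362904) − 0.25·(-0.570544) = 0.3241.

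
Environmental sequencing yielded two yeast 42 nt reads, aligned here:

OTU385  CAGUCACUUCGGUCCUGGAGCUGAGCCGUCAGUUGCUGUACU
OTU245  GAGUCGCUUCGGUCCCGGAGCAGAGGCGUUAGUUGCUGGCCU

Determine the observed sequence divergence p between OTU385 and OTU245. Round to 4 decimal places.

Mismatches occur at site 1 (C→G), site 6 (A→G), site 16 (U→C), site 22 (U→A), site 26 (C→G), site 30 (C→U), site 39 (U→G), site 40 (A→C).
There are 8 differences over 42 sites, so p = 8/42 = 0.1905.

0.1905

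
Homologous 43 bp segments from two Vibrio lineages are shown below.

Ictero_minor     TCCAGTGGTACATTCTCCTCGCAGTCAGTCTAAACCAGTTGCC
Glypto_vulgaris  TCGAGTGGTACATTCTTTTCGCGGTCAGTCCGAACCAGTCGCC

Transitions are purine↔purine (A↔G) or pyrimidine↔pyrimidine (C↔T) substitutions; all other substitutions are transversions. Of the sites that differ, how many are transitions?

6

Differing sites — 3:C/G (Tv); 17:C/T (Ti); 18:C/T (Ti); 23:A/G (Ti); 31:T/C (Ti); 32:A/G (Ti); 40:T/C (Ti).
Of the 7 differences, 6 transitions and 1 transversion, so the answer is 6.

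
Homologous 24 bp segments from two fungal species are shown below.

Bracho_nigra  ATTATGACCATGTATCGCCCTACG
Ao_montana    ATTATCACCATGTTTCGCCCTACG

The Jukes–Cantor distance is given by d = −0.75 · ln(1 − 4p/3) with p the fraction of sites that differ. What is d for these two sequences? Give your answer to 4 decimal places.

Mismatches occur at site 6 (G↔C), site 14 (A↔T).
p = 2/24 = 0.083333.
d = −0.75 · ln(1 − (4/3)·0.083333) = −0.75 · ln(0.888889) = −0.75 · (-0.117783) = 0.0883.

0.0883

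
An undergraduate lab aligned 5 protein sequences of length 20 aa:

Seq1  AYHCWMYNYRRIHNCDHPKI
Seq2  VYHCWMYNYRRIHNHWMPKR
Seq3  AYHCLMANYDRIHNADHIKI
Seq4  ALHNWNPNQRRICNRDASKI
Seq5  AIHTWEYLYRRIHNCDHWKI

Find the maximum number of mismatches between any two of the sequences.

Pairwise Hamming distances:
  Seq1 vs Seq2: 5
  Seq1 vs Seq3: 5
  Seq1 vs Seq4: 9
  Seq1 vs Seq5: 5
  Seq2 vs Seq3: 9
  Seq2 vs Seq4: 12
  Seq2 vs Seq5: 10
  Seq3 vs Seq4: 11
  Seq3 vs Seq5: 9
  Seq4 vs Seq5: 10
The largest is 12, between Seq2 and Seq4.

12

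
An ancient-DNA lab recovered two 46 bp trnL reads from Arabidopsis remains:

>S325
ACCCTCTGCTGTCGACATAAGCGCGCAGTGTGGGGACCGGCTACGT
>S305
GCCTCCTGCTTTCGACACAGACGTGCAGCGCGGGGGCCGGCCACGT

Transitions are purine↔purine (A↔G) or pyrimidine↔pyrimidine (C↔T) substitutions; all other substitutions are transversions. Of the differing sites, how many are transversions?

1

The sequences differ at positions 1 (A/G, transition), 4 (C/T, transition), 5 (T/C, transition), 11 (G/T, transversion), 18 (T/C, transition), 20 (A/G, transition), 21 (G/A, transition), 24 (C/T, transition), 29 (T/C, transition), 31 (T/C, transition), 36 (A/G, transition), 42 (T/C, transition).
Of the 12 differences, 11 transitions and 1 transversion, so the answer is 1.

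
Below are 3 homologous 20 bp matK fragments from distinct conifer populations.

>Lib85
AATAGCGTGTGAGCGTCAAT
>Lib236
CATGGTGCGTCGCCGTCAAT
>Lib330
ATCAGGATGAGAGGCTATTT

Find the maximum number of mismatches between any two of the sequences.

16

Pairwise Hamming distances:
  Lib85 vs Lib236: 7
  Lib85 vs Lib330: 10
  Lib236 vs Lib330: 16
The largest is 16, between Lib236 and Lib330.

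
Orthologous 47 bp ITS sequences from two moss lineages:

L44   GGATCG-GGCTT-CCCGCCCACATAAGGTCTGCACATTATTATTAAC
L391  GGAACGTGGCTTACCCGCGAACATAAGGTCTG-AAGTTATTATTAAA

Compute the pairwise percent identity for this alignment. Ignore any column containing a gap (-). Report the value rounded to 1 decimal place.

86.4%

Excluding the 3 gap columns leaves 44 comparable sites.
Differing sites — 4:T/A; 19:C/G; 20:C/A; 35:C/A; 36:A/G; 47:C/A.
38 of the 44 comparable sites match, so the percent identity is 38/44 × 100 = 86.4%.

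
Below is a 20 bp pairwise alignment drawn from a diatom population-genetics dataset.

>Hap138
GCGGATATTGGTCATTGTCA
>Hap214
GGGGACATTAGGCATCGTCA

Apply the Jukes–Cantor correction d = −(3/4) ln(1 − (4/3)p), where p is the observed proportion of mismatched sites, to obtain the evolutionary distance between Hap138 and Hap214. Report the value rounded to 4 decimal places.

Differing sites — 2:C/G; 6:T/C; 10:G/A; 12:T/G; 16:T/C.
p = 5/20 = 0.250000.
d = −0.75 · ln(1 − (4/3)·0.250000) = −0.75 · ln(0.666667) = −0.75 · (-0.405465) = 0.3041.

0.3041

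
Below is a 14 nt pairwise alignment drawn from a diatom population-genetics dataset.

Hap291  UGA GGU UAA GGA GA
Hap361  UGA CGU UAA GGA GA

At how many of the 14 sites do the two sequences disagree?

A single mismatch occurs at site 4 (G/C).
That gives 1 mismatch out of 14 aligned sites, so the Hamming distance is 1.

1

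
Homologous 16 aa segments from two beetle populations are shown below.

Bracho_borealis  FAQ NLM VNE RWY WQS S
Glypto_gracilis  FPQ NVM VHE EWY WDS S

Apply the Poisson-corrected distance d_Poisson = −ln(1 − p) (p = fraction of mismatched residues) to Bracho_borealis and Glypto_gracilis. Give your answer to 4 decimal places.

Differing sites — 2:A/P; 5:L/V; 8:N/H; 10:R/E; 14:Q/D.
p = 5/16 = 0.312500.
d = −ln(1 − 0.312500) = −ln(0.687500) = 0.3747.

0.3747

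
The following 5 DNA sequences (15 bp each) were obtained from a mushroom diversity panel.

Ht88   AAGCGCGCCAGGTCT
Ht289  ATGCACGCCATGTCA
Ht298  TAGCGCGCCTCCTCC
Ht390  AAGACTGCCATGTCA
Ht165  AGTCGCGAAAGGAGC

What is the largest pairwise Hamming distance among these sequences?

11

Pairwise Hamming distances:
  Ht88 vs Ht289: 4
  Ht88 vs Ht298: 5
  Ht88 vs Ht390: 5
  Ht88 vs Ht165: 7
  Ht289 vs Ht298: 7
  Ht289 vs Ht390: 4
  Ht289 vs Ht165: 9
  Ht298 vs Ht390: 8
  Ht298 vs Ht165: 10
  Ht390 vs Ht165: 11
The largest is 11, between Ht390 and Ht165.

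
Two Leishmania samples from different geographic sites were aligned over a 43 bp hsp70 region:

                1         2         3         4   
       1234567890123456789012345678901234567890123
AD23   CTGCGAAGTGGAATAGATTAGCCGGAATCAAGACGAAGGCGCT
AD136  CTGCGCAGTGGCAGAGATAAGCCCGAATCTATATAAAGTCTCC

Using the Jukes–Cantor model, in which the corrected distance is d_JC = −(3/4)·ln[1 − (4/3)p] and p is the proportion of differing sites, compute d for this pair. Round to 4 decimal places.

0.3490

Differing sites — 6:A/C; 12:A/C; 14:T/G; 19:T/A; 24:G/C; 30:A/T; 32:G/T; 34:C/T; 35:G/A; 39:G/T; 41:G/T; 43:T/C.
p = 12/43 = 0.279070.
d = −0.75 · ln(1 − (4/3)·0.279070) = −0.75 · ln(0.627907) = −0.75 · (-0.465363) = 0.3490.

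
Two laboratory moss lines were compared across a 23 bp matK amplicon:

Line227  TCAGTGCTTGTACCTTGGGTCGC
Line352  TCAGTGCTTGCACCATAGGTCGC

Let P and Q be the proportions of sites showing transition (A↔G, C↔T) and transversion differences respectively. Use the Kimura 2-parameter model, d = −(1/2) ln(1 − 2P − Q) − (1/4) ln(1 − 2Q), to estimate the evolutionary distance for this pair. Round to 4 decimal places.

0.1453

Differing sites — 11:T/C (Ti); 15:T/A (Tv); 17:G/A (Ti).
Of the 3 differences, 2 transitions and 1 transversion over 23 sites: P = 2/23 = 0.086957, Q = 1/23 = 0.043478.
d = −0.5·ln(0.782608) − 0.25·ln(0.913044) = −0.5·(-0.245123) − 0.25·(-0.090971) = 0.1453.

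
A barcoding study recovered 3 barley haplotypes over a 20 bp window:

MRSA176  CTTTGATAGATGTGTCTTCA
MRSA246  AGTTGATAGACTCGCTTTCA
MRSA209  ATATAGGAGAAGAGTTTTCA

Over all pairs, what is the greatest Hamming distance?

9

Pairwise Hamming distances:
  MRSA176 vs MRSA246: 7
  MRSA176 vs MRSA209: 8
  MRSA246 vs MRSA209: 9
The largest is 9, between MRSA246 and MRSA209.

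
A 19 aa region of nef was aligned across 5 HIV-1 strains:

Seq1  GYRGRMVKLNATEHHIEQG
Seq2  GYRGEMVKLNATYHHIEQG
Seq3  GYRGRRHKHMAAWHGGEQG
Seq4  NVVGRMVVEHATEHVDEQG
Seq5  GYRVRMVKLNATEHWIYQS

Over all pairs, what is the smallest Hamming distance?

Pairwise Hamming distances:
  Seq1 vs Seq2: 2
  Seq1 vs Seq3: 8
  Seq1 vs Seq4: 8
  Seq1 vs Seq5: 4
  Seq2 vs Seq3: 9
  Seq2 vs Seq4: 10
  Seq2 vs Seq5: 6
  Seq3 vs Seq4: 12
  Seq3 vs Seq5: 11
  Seq4 vs Seq5: 11
The smallest is 2, between Seq1 and Seq2.

2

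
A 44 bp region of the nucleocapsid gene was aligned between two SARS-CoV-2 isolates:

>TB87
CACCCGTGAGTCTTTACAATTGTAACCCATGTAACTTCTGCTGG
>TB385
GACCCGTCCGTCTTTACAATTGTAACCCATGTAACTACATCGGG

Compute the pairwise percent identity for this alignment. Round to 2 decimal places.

84.09%

The sequences differ at positions 1 (C/G), 8 (G/C), 9 (A/C), 37 (T/A), 39 (T/A), 40 (G/T), 42 (T/G).
37 of the 44 sites match, so the percent identity is 37/44 × 100 = 84.09%.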